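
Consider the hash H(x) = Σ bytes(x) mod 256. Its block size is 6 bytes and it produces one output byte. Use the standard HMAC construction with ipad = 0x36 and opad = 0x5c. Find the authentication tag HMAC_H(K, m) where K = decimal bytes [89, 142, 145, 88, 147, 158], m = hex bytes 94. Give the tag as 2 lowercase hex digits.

Key decimal bytes [89, 142, 145, 88, 147, 158] = 59 8e 91 58 93 9e is exactly B = 6 bytes: K' = 59 8e 91 58 93 9e.
K' ⊕ ipad = 6f b8 a7 6e a5 a8.  K' ⊕ opad = 05 d2 cd 04 cf c2.
Inner input = (K'⊕ipad) ∥ m = 6f b8 a7 6e a5 a8 ∥ 94.
Inner hash: sum = 111+184+167+110+165+168+148 = 1053; mod 256 = 29 → 1d.
Outer input = (K'⊕opad) ∥ inner = 05 d2 cd 04 cf c2 ∥ 1d.
Outer hash (tag): sum = 5+210+205+4+207+194+29 = 854; mod 256 = 86 → 56.

56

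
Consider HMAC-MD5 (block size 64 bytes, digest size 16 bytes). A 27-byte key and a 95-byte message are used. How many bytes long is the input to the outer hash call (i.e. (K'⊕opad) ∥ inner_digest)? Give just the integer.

Key is 27 ≤ 64 bytes, zero-padded: |K'| = 64.
Outer input = (K'⊕opad) ∥ H(inner) → 64 + 16 = 80 bytes.

80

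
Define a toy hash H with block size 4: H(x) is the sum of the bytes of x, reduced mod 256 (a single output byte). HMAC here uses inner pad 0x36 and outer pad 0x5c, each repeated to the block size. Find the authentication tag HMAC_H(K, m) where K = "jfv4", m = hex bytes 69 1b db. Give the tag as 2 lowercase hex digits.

Key "jfv4" = 6a 66 76 34 is exactly B = 4 bytes: K' = 6a 66 76 34.
K' ⊕ ipad = 5c 50 40 02.  K' ⊕ opad = 36 3a 2a 68.
Inner input = (K'⊕ipad) ∥ m = 5c 50 40 02 ∥ 69 1b db.
Inner hash: sum = 92+80+64+2+105+27+219 = 589; mod 256 = 77 → 4d.
Outer input = (K'⊕opad) ∥ inner = 36 3a 2a 68 ∥ 4d.
Outer hash (tag): sum = 54+58+42+104+77 = 335; mod 256 = 79 → 4f.

4f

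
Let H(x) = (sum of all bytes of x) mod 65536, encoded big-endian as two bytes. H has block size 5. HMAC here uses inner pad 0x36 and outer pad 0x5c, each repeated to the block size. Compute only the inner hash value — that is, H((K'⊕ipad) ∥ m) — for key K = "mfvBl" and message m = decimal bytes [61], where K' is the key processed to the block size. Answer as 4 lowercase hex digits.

01f6

Key "mfvBl" = 6d 66 76 42 6c is exactly B = 5 bytes: K' = 6d 66 76 42 6c.
K' ⊕ ipad = 5b 50 40 74 5a.
Inner input = 5b 50 40 74 5a ∥ 3d.
Inner hash: sum = 91+80+64+116+90+61 = 502 → 01 f6.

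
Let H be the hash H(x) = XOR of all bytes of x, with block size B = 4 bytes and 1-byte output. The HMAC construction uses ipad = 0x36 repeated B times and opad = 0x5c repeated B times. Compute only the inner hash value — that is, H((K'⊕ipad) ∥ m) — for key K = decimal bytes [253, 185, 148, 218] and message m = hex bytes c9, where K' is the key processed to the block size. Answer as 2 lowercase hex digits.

c3

Key decimal bytes [253, 185, 148, 218] = fd b9 94 da is exactly B = 4 bytes: K' = fd b9 94 da.
K' ⊕ ipad = cb 8f a2 ec.
Inner input = cb 8f a2 ec ∥ c9.
Inner hash: XOR cb⊕8f⊕a2⊕ec⊕c9 = c3.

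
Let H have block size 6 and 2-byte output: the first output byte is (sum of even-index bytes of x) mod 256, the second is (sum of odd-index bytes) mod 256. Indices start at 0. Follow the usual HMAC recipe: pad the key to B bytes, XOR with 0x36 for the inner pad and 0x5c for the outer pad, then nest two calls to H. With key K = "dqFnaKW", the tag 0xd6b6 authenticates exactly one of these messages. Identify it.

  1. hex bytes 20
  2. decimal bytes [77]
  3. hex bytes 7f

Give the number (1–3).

1

Key "dqFnaKW" = 64 71 46 6e 61 4b 57 is 7 bytes > B = 6, so hash it first: H(key) = 62 2a, then zero-pad to 6 bytes: K' = 62 2a 00 00 00 00.
K' ⊕ ipad = 54 1c 36 36 36 36; K' ⊕ opad = 3e 76 5c 5c 5c 5c.
m1: inner = H(54 1c 36 36 36 36 20) = e0 88; tag = H(3e 76 5c 5c 5c 5c e0 88) = d6b6 ← matches
m2: inner = H(54 1c 36 36 36 36 4d) = 0d 88; tag = H(3e 76 5c 5c 5c 5c 0d 88) = 03b6
m3: inner = H(54 1c 36 36 36 36 7f) = 3f 88; tag = H(3e 76 5c 5c 5c 5c 3f 88) = 35b6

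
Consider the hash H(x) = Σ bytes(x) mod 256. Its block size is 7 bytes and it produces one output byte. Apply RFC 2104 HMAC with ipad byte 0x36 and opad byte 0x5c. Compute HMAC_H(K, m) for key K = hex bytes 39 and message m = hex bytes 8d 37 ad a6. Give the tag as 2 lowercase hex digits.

f7

Key hex bytes 39 is 1 byte ≤ B = 7; zero-pad to 7 bytes: K' = 39 00 00 00 00 00 00.
K' ⊕ ipad = 0f 36 36 36 36 36 36.  K' ⊕ opad = 65 5c 5c 5c 5c 5c 5c.
Inner input = (K'⊕ipad) ∥ m = 0f 36 36 36 36 36 36 ∥ 8d 37 ad a6.
Inner hash: sum = 15+54+54+54+54+54+54+141+55+173+166 = 874; mod 256 = 106 → 6a.
Outer input = (K'⊕opad) ∥ inner = 65 5c 5c 5c 5c 5c 5c ∥ 6a.
Outer hash (tag): sum = 101+92+92+92+92+92+92+106 = 759; mod 256 = 247 → f7.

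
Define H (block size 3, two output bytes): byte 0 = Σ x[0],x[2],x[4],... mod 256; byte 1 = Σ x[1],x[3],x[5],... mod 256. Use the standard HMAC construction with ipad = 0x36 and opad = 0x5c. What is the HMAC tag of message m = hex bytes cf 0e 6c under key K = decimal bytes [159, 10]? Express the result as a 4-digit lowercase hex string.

Key decimal bytes [159, 10] = 9f 0a is 2 bytes ≤ B = 3; zero-pad to 3 bytes: K' = 9f 0a 00.
K' ⊕ ipad = a9 3c 36.  K' ⊕ opad = c3 56 5c.
Inner input = (K'⊕ipad) ∥ m = a9 3c 36 ∥ cf 0e 6c.
Inner hash: even-index sum = 237 mod 256 = 237; odd-index sum = 375 mod 256 = 119 → ed 77.
Outer input = (K'⊕opad) ∥ inner = c3 56 5c ∥ ed 77.
Outer hash (tag): even-index sum = 406 mod 256 = 150; odd-index sum = 323 mod 256 = 67 → 96 43.

9643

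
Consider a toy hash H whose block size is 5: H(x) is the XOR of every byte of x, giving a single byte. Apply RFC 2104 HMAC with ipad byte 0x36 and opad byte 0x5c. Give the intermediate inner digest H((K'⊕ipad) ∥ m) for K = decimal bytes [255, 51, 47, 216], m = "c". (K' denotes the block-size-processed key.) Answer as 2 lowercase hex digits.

6e

Key decimal bytes [255, 51, 47, 216] = ff 33 2f d8 is 4 bytes ≤ B = 5; zero-pad to 5 bytes: K' = ff 33 2f d8 00.
K' ⊕ ipad = c9 05 19 ee 36.
Inner input = c9 05 19 ee 36 ∥ 63.
Inner hash: XOR c9⊕05⊕19⊕ee⊕36⊕63 = 6e.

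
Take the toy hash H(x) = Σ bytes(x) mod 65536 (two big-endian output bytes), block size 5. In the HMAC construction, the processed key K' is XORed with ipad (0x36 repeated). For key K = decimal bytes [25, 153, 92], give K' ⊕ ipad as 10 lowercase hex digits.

2faf6a3636

Key decimal bytes [25, 153, 92] = 19 99 5c is 3 bytes ≤ B = 5; zero-pad to 5 bytes: K' = 19 99 5c 00 00.
XOR each byte with 0x36: 19⊕36=2f, 99⊕36=af, 5c⊕36=6a, 00⊕36=36, 00⊕36=36.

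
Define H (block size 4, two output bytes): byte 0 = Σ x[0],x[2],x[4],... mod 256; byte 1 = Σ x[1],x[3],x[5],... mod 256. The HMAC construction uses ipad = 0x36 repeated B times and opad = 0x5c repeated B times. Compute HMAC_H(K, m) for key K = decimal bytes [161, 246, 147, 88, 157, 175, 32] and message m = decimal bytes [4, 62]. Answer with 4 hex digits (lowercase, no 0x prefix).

Key decimal bytes [161, 246, 147, 88, 157, 175, 32] = a1 f6 93 58 9d af 20 is 7 bytes > B = 4, so hash it first: H(key) = f1 fd, then zero-pad to 4 bytes: K' = f1 fd 00 00.
K' ⊕ ipad = c7 cb 36 36.  K' ⊕ opad = ad a1 5c 5c.
Inner input = (K'⊕ipad) ∥ m = c7 cb 36 36 ∥ 04 3e.
Inner hash: even-index sum = 257 mod 256 = 1; odd-index sum = 319 mod 256 = 63 → 01 3f.
Outer input = (K'⊕opad) ∥ inner = ad a1 5c 5c ∥ 01 3f.
Outer hash (tag): even-index sum = 266 mod 256 = 10; odd-index sum = 316 mod 256 = 60 → 0a 3c.

0a3c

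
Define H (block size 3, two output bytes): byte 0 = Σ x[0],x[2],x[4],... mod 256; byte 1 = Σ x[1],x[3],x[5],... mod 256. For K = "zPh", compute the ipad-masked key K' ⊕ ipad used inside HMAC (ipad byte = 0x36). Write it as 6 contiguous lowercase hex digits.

Key "zPh" = 7a 50 68 is exactly B = 3 bytes: K' = 7a 50 68.
XOR each byte with 0x36: 7a⊕36=4c, 50⊕36=66, 68⊕36=5e.

4c665e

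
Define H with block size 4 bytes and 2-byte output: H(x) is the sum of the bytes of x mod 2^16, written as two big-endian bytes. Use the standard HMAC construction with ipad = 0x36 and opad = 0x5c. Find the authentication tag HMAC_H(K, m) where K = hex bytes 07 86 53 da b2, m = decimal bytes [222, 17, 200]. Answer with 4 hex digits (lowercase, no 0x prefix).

01f9

Key hex bytes 07 86 53 da b2 is 5 bytes > B = 4, so hash it first: H(key) = 02 6c, then zero-pad to 4 bytes: K' = 02 6c 00 00.
K' ⊕ ipad = 34 5a 36 36.  K' ⊕ opad = 5e 30 5c 5c.
Inner input = (K'⊕ipad) ∥ m = 34 5a 36 36 ∥ de 11 c8.
Inner hash: sum = 52+90+54+54+222+17+200 = 689 → 02 b1.
Outer input = (K'⊕opad) ∥ inner = 5e 30 5c 5c ∥ 02 b1.
Outer hash (tag): sum = 94+48+92+92+2+177 = 505 → 01 f9.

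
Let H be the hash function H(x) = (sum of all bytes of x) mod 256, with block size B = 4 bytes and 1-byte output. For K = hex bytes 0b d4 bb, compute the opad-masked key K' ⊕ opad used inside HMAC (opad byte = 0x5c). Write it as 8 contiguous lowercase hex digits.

Key hex bytes 0b d4 bb is 3 bytes ≤ B = 4; zero-pad to 4 bytes: K' = 0b d4 bb 00.
XOR each byte with 0x5c: 0b⊕5c=57, d4⊕5c=88, bb⊕5c=e7, 00⊕5c=5c.

5788e75c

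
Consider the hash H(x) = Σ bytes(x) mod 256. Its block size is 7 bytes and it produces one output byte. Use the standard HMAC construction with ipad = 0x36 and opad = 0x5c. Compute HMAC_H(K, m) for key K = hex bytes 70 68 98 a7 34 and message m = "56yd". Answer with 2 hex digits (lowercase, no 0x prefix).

Key hex bytes 70 68 98 a7 34 is 5 bytes ≤ B = 7; zero-pad to 7 bytes: K' = 70 68 98 a7 34 00 00.
K' ⊕ ipad = 46 5e ae 91 02 36 36.  K' ⊕ opad = 2c 34 c4 fb 68 5c 5c.
Inner input = (K'⊕ipad) ∥ m = 46 5e ae 91 02 36 36 ∥ 35 36 79 64.
Inner hash: sum = 70+94+174+145+2+54+54+53+54+121+100 = 921; mod 256 = 153 → 99.
Outer input = (K'⊕opad) ∥ inner = 2c 34 c4 fb 68 5c 5c ∥ 99.
Outer hash (tag): sum = 44+52+196+251+104+92+92+153 = 984; mod 256 = 216 → d8.

d8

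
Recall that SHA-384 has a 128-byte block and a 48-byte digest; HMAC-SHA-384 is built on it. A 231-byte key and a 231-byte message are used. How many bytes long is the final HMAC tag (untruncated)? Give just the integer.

The tag is one SHA-384 digest: 48 bytes.

48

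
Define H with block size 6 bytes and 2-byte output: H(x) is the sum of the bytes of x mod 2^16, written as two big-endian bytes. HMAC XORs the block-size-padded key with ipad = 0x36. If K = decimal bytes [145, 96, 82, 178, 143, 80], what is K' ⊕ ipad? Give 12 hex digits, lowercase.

a7566484b966

Key decimal bytes [145, 96, 82, 178, 143, 80] = 91 60 52 b2 8f 50 is exactly B = 6 bytes: K' = 91 60 52 b2 8f 50.
XOR each byte with 0x36: 91⊕36=a7, 60⊕36=56, 52⊕36=64, b2⊕36=84, 8f⊕36=b9, 50⊕36=66.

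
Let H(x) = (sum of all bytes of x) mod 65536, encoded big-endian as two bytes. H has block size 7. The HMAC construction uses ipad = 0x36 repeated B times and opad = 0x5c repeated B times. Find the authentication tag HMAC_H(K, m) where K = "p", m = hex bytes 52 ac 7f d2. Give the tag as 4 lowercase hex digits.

Key "p" = 70 is 1 byte ≤ B = 7; zero-pad to 7 bytes: K' = 70 00 00 00 00 00 00.
K' ⊕ ipad = 46 36 36 36 36 36 36.  K' ⊕ opad = 2c 5c 5c 5c 5c 5c 5c.
Inner input = (K'⊕ipad) ∥ m = 46 36 36 36 36 36 36 ∥ 52 ac 7f d2.
Inner hash: sum = 70+54+54+54+54+54+54+82+172+127+210 = 985 → 03 d9.
Outer input = (K'⊕opad) ∥ inner = 2c 5c 5c 5c 5c 5c 5c ∥ 03 d9.
Outer hash (tag): sum = 44+92+92+92+92+92+92+3+217 = 816 → 03 30.

0330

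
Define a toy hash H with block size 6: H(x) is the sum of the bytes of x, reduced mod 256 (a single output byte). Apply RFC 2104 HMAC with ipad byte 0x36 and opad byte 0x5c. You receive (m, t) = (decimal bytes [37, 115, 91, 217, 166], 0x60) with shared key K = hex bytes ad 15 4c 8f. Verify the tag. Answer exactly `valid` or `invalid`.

invalid

Key hex bytes ad 15 4c 8f is 4 bytes ≤ B = 6; zero-pad to 6 bytes: K' = ad 15 4c 8f 00 00.
K' ⊕ ipad = 9b 23 7a b9 36 36; K' ⊕ opad = f1 49 10 d3 5c 5c.
Inner hash: sum = 155+35+122+185+54+54+37+115+91+217+166 = 1231; mod 256 = 207 → cf.
Outer hash (recomputed tag): sum = 241+73+16+211+92+92+207 = 932; mod 256 = 164 → a4.
Recomputed tag = a4; claimed = 60 → mismatch.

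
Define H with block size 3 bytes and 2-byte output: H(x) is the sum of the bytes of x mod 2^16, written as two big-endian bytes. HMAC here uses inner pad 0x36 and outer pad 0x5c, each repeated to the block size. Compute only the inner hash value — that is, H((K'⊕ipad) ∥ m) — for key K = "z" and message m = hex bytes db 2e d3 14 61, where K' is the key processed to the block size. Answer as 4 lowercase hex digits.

Key "z" = 7a is 1 byte ≤ B = 3; zero-pad to 3 bytes: K' = 7a 00 00.
K' ⊕ ipad = 4c 36 36.
Inner input = 4c 36 36 ∥ db 2e d3 14 61.
Inner hash: sum = 76+54+54+219+46+211+20+97 = 777 → 03 09.

0309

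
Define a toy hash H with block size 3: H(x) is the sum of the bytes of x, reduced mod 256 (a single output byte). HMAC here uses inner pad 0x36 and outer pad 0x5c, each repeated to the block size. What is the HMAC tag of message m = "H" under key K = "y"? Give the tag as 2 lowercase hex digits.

Key "y" = 79 is 1 byte ≤ B = 3; zero-pad to 3 bytes: K' = 79 00 00.
K' ⊕ ipad = 4f 36 36.  K' ⊕ opad = 25 5c 5c.
Inner input = (K'⊕ipad) ∥ m = 4f 36 36 ∥ 48.
Inner hash: sum = 79+54+54+72 = 259; mod 256 = 3 → 03.
Outer input = (K'⊕opad) ∥ inner = 25 5c 5c ∥ 03.
Outer hash (tag): sum = 37+92+92+3 = 224 → e0.

e0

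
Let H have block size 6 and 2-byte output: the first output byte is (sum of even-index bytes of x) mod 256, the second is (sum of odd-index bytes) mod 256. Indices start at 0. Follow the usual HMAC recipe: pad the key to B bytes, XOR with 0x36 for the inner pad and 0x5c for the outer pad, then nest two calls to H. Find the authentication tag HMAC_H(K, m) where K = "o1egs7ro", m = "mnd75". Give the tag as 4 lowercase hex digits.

Key "o1egs7ro" = 6f 31 65 67 73 37 72 6f is 8 bytes > B = 6, so hash it first: H(key) = b9 3e, then zero-pad to 6 bytes: K' = b9 3e 00 00 00 00.
K' ⊕ ipad = 8f 08 36 36 36 36.  K' ⊕ opad = e5 62 5c 5c 5c 5c.
Inner input = (K'⊕ipad) ∥ m = 8f 08 36 36 36 36 ∥ 6d 6e 64 37 35.
Inner hash: even-index sum = 513 mod 256 = 1; odd-index sum = 281 mod 256 = 25 → 01 19.
Outer input = (K'⊕opad) ∥ inner = e5 62 5c 5c 5c 5c ∥ 01 19.
Outer hash (tag): even-index sum = 414 mod 256 = 158; odd-index sum = 307 mod 256 = 51 → 9e 33.

9e33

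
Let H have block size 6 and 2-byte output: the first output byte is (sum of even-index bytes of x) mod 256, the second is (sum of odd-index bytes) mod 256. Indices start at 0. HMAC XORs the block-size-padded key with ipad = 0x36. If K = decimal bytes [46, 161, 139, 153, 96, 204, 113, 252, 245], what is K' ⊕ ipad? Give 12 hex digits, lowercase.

Key decimal bytes [46, 161, 139, 153, 96, 204, 113, 252, 245] = 2e a1 8b 99 60 cc 71 fc f5 is 9 bytes > B = 6, so hash it first: H(key) = 7f 02, then zero-pad to 6 bytes: K' = 7f 02 00 00 00 00.
XOR each byte with 0x36: 7f⊕36=49, 02⊕36=34, 00⊕36=36, 00⊕36=36, 00⊕36=36, 00⊕36=36.

493436363636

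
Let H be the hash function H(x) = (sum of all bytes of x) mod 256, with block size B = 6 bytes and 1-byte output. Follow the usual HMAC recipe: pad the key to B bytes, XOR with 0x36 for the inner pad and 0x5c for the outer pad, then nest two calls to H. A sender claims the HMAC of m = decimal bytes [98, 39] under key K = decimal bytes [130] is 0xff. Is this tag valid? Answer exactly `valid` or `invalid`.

Key decimal bytes [130] = 82 is 1 byte ≤ B = 6; zero-pad to 6 bytes: K' = 82 00 00 00 00 00.
K' ⊕ ipad = b4 36 36 36 36 36; K' ⊕ opad = de 5c 5c 5c 5c 5c.
Inner hash: sum = 180+54+54+54+54+54+98+39 = 587; mod 256 = 75 → 4b.
Outer hash (recomputed tag): sum = 222+92+92+92+92+92+75 = 757; mod 256 = 245 → f5.
Recomputed tag = f5; claimed = ff → mismatch.

invalid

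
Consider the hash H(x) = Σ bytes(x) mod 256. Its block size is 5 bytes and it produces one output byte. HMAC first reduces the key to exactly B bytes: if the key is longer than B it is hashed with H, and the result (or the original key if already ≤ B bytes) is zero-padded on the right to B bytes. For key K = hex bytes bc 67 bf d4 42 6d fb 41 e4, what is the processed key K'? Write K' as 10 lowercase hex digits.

8500000000

|K| = 9 > B = 5, so first hash the key.
H(K): sum = 188+103+191+212+66+109+251+65+228 = 1413; mod 256 = 133 → 85.
Zero-pad H(K) = 85 to 5 bytes: K' = 85 00 00 00 00.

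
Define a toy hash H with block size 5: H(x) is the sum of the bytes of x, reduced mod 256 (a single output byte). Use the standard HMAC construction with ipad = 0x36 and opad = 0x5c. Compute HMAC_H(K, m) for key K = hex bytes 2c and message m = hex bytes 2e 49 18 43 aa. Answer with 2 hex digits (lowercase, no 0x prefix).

Key hex bytes 2c is 1 byte ≤ B = 5; zero-pad to 5 bytes: K' = 2c 00 00 00 00.
K' ⊕ ipad = 1a 36 36 36 36.  K' ⊕ opad = 70 5c 5c 5c 5c.
Inner input = (K'⊕ipad) ∥ m = 1a 36 36 36 36 ∥ 2e 49 18 43 aa.
Inner hash: sum = 26+54+54+54+54+46+73+24+67+170 = 622; mod 256 = 110 → 6e.
Outer input = (K'⊕opad) ∥ inner = 70 5c 5c 5c 5c ∥ 6e.
Outer hash (tag): sum = 112+92+92+92+92+110 = 590; mod 256 = 78 → 4e.

4e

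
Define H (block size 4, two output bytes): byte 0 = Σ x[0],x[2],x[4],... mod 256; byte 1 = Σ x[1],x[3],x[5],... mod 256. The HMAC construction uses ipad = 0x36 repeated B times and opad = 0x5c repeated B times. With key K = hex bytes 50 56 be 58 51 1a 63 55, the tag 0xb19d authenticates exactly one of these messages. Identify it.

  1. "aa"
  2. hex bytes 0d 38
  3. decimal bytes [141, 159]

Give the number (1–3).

3

Key hex bytes 50 56 be 58 51 1a 63 55 is 8 bytes > B = 4, so hash it first: H(key) = c2 1d, then zero-pad to 4 bytes: K' = c2 1d 00 00.
K' ⊕ ipad = f4 2b 36 36; K' ⊕ opad = 9e 41 5c 5c.
m1: inner = H(f4 2b 36 36 61 61) = 8b c2; tag = H(9e 41 5c 5c 8b c2) = 855f
m2: inner = H(f4 2b 36 36 0d 38) = 37 99; tag = H(9e 41 5c 5c 37 99) = 3136
m3: inner = H(f4 2b 36 36 8d 9f) = b7 00; tag = H(9e 41 5c 5c b7 00) = b19d ← matches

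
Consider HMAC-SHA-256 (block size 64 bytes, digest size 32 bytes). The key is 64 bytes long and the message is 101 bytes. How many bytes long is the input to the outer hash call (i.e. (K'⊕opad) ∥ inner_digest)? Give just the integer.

Key is 64 ≤ 64 bytes, zero-padded: |K'| = 64.
Outer input = (K'⊕opad) ∥ H(inner) → 64 + 32 = 96 bytes.

96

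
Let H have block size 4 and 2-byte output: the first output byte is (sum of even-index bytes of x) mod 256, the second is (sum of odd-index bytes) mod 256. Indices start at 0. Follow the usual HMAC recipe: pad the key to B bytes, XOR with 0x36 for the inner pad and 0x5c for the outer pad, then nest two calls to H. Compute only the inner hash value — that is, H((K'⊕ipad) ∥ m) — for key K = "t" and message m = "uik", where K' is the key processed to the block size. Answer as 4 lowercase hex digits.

58d5

Key "t" = 74 is 1 byte ≤ B = 4; zero-pad to 4 bytes: K' = 74 00 00 00.
K' ⊕ ipad = 42 36 36 36.
Inner input = 42 36 36 36 ∥ 75 69 6b.
Inner hash: even-index sum = 344 mod 256 = 88; odd-index sum = 213 mod 256 = 213 → 58 d5.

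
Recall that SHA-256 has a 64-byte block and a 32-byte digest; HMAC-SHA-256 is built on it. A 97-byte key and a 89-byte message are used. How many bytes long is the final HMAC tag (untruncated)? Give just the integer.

32

The tag is one SHA-256 digest: 32 bytes.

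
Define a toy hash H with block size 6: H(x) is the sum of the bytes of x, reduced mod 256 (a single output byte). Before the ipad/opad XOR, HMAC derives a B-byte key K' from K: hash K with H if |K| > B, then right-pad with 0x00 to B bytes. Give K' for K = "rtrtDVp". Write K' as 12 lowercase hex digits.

|K| = 7 > B = 6, so first hash the key.
H(K): sum = 114+116+114+116+68+86+112 = 726; mod 256 = 214 → d6.
Zero-pad H(K) = d6 to 6 bytes: K' = d6 00 00 00 00 00.

d60000000000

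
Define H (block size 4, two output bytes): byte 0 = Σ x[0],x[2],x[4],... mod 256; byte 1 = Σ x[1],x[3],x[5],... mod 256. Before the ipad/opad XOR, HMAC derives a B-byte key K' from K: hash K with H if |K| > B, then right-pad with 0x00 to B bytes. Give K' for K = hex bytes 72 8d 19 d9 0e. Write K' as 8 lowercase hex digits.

|K| = 5 > B = 4, so first hash the key.
H(K): even-index sum = 153 mod 256 = 153; odd-index sum = 358 mod 256 = 102 → 99 66.
Zero-pad H(K) = 99 66 to 4 bytes: K' = 99 66 00 00.

99660000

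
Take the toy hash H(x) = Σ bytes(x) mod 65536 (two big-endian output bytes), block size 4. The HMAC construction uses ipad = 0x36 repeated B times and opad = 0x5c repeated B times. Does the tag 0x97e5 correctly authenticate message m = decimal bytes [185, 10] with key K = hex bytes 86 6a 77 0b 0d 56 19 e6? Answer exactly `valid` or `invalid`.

Key hex bytes 86 6a 77 0b 0d 56 19 e6 is 8 bytes > B = 4, so hash it first: H(key) = 02 d4, then zero-pad to 4 bytes: K' = 02 d4 00 00.
K' ⊕ ipad = 34 e2 36 36; K' ⊕ opad = 5e 88 5c 5c.
Inner hash: sum = 52+226+54+54+185+10 = 581 → 02 45.
Outer hash (recomputed tag): sum = 94+136+92+92+2+69 = 485 → 01 e5.
Recomputed tag = 01e5; claimed = 97e5 → mismatch.

invalid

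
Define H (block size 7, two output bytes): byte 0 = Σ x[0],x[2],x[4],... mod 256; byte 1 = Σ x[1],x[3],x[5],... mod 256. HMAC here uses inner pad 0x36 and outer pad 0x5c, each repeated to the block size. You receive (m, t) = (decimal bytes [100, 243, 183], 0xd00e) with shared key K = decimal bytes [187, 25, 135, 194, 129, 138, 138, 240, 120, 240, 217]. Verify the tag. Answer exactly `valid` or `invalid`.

valid

Key decimal bytes [187, 25, 135, 194, 129, 138, 138, 240, 120, 240, 217] = bb 19 87 c2 81 8a 8a f0 78 f0 d9 is 11 bytes > B = 7, so hash it first: H(key) = 9e 45, then zero-pad to 7 bytes: K' = 9e 45 00 00 00 00 00.
K' ⊕ ipad = a8 73 36 36 36 36 36; K' ⊕ opad = c2 19 5c 5c 5c 5c 5c.
Inner hash: even-index sum = 573 mod 256 = 61; odd-index sum = 506 mod 256 = 250 → 3d fa.
Outer hash (recomputed tag): even-index sum = 720 mod 256 = 208; odd-index sum = 270 mod 256 = 14 → d0 0e.
Recomputed tag = d00e; claimed = d00e → match.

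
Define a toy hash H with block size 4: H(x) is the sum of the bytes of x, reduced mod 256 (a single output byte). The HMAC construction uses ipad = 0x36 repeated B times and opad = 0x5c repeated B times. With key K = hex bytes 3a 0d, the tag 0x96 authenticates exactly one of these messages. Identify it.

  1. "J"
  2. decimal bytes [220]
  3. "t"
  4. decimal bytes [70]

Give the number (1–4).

Key hex bytes 3a 0d is 2 bytes ≤ B = 4; zero-pad to 4 bytes: K' = 3a 0d 00 00.
K' ⊕ ipad = 0c 3b 36 36; K' ⊕ opad = 66 51 5c 5c.
m1: inner = H(0c 3b 36 36 4a) = fd; tag = H(66 51 5c 5c fd) = 6c
m2: inner = H(0c 3b 36 36 dc) = 8f; tag = H(66 51 5c 5c 8f) = fe
m3: inner = H(0c 3b 36 36 74) = 27; tag = H(66 51 5c 5c 27) = 96 ← matches
m4: inner = H(0c 3b 36 36 46) = f9; tag = H(66 51 5c 5c f9) = 68

3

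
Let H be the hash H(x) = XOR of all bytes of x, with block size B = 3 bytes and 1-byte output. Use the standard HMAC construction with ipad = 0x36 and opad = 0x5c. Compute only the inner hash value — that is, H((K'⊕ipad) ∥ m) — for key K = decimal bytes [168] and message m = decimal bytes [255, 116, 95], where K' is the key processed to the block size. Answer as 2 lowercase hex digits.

4a

Key decimal bytes [168] = a8 is 1 byte ≤ B = 3; zero-pad to 3 bytes: K' = a8 00 00.
K' ⊕ ipad = 9e 36 36.
Inner input = 9e 36 36 ∥ ff 74 5f.
Inner hash: XOR 9e⊕36⊕36⊕ff⊕74⊕5f = 4a.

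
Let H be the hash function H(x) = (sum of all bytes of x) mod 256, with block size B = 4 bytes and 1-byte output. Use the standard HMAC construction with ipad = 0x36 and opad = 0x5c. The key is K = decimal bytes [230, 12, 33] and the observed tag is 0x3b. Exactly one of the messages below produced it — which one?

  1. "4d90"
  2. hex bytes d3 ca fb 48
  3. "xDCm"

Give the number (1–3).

Key decimal bytes [230, 12, 33] = e6 0c 21 is 3 bytes ≤ B = 4; zero-pad to 4 bytes: K' = e6 0c 21 00.
K' ⊕ ipad = d0 3a 17 36; K' ⊕ opad = ba 50 7d 5c.
m1: inner = H(d0 3a 17 36 34 64 39 30) = 58; tag = H(ba 50 7d 5c 58) = 3b ← matches
m2: inner = H(d0 3a 17 36 d3 ca fb 48) = 37; tag = H(ba 50 7d 5c 37) = 1a
m3: inner = H(d0 3a 17 36 78 44 43 6d) = c3; tag = H(ba 50 7d 5c c3) = a6

1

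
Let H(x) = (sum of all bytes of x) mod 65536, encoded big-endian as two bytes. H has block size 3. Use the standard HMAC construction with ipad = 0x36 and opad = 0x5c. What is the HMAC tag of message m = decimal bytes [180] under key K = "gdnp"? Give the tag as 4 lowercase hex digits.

026f

Key "gdnp" = 67 64 6e 70 is 4 bytes > B = 3, so hash it first: H(key) = 01 a9, then zero-pad to 3 bytes: K' = 01 a9 00.
K' ⊕ ipad = 37 9f 36.  K' ⊕ opad = 5d f5 5c.
Inner input = (K'⊕ipad) ∥ m = 37 9f 36 ∥ b4.
Inner hash: sum = 55+159+54+180 = 448 → 01 c0.
Outer input = (K'⊕opad) ∥ inner = 5d f5 5c ∥ 01 c0.
Outer hash (tag): sum = 93+245+92+1+192 = 623 → 02 6f.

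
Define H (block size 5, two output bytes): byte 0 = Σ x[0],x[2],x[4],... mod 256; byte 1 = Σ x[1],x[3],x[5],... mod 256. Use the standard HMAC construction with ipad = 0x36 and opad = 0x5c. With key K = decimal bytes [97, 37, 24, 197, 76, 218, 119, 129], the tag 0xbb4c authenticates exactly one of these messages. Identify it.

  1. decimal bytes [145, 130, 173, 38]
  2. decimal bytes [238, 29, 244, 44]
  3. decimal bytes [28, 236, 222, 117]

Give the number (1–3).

Key decimal bytes [97, 37, 24, 197, 76, 218, 119, 129] = 61 25 18 c5 4c da 77 81 is 8 bytes > B = 5, so hash it first: H(key) = 3c 45, then zero-pad to 5 bytes: K' = 3c 45 00 00 00.
K' ⊕ ipad = 0a 73 36 36 36; K' ⊕ opad = 60 19 5c 5c 5c.
m1: inner = H(0a 73 36 36 36 91 82 ad 26) = 1e e7; tag = H(60 19 5c 5c 5c 1e e7) = ff93
m2: inner = H(0a 73 36 36 36 ee 1d f4 2c) = bf 8b; tag = H(60 19 5c 5c 5c bf 8b) = a334
m3: inner = H(0a 73 36 36 36 1c ec de 75) = d7 a3; tag = H(60 19 5c 5c 5c d7 a3) = bb4c ← matches

3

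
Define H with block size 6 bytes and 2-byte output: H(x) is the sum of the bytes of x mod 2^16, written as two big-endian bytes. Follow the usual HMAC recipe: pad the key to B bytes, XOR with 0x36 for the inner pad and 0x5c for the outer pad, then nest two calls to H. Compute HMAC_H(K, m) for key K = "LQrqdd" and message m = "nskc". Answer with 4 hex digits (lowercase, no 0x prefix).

01aa

Key "LQrqdd" = 4c 51 72 71 64 64 is exactly B = 6 bytes: K' = 4c 51 72 71 64 64.
K' ⊕ ipad = 7a 67 44 47 52 52.  K' ⊕ opad = 10 0d 2e 2d 38 38.
Inner input = (K'⊕ipad) ∥ m = 7a 67 44 47 52 52 ∥ 6e 73 6b 63.
Inner hash: sum = 122+103+68+71+82+82+110+115+107+99 = 959 → 03 bf.
Outer input = (K'⊕opad) ∥ inner = 10 0d 2e 2d 38 38 ∥ 03 bf.
Outer hash (tag): sum = 16+13+46+45+56+56+3+191 = 426 → 01 aa.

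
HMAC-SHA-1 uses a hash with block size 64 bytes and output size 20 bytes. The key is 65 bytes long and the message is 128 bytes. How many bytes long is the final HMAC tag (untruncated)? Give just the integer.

20

The tag is one SHA-1 digest: 20 bytes.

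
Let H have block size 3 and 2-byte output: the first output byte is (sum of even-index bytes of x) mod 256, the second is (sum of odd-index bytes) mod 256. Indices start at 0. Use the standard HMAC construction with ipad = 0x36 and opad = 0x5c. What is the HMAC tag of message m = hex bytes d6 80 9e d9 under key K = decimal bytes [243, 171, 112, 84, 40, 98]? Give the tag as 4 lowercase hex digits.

fe89

Key decimal bytes [243, 171, 112, 84, 40, 98] = f3 ab 70 54 28 62 is 6 bytes > B = 3, so hash it first: H(key) = 8b 61, then zero-pad to 3 bytes: K' = 8b 61 00.
K' ⊕ ipad = bd 57 36.  K' ⊕ opad = d7 3d 5c.
Inner input = (K'⊕ipad) ∥ m = bd 57 36 ∥ d6 80 9e d9.
Inner hash: even-index sum = 588 mod 256 = 76; odd-index sum = 459 mod 256 = 203 → 4c cb.
Outer input = (K'⊕opad) ∥ inner = d7 3d 5c ∥ 4c cb.
Outer hash (tag): even-index sum = 510 mod 256 = 254; odd-index sum = 137 mod 256 = 137 → fe 89.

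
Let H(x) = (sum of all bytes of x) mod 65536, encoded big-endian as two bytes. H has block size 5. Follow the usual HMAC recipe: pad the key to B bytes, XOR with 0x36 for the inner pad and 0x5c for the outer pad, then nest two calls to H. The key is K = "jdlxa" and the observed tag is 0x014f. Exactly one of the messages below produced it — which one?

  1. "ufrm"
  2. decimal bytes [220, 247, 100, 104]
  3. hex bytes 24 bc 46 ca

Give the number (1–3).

Key "jdlxa" = 6a 64 6c 78 61 is exactly B = 5 bytes: K' = 6a 64 6c 78 61.
K' ⊕ ipad = 5c 52 5a 4e 57; K' ⊕ opad = 36 38 30 24 3d.
m1: inner = H(5c 52 5a 4e 57 75 66 72 6d) = 03 67; tag = H(36 38 30 24 3d 03 67) = 0169
m2: inner = H(5c 52 5a 4e 57 dc f7 64 68) = 04 4c; tag = H(36 38 30 24 3d 04 4c) = 014f ← matches
m3: inner = H(5c 52 5a 4e 57 24 bc 46 ca) = 03 9d; tag = H(36 38 30 24 3d 03 9d) = 019f

2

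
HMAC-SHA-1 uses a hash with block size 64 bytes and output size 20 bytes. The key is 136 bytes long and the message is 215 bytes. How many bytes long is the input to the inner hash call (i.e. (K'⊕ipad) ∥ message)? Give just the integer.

279

Key is 136 > 64 bytes, so it is hashed to 20 bytes then zero-padded to 64: |K'| = 64.
Inner input = (K'⊕ipad) ∥ m → 64 + 215 = 279 bytes.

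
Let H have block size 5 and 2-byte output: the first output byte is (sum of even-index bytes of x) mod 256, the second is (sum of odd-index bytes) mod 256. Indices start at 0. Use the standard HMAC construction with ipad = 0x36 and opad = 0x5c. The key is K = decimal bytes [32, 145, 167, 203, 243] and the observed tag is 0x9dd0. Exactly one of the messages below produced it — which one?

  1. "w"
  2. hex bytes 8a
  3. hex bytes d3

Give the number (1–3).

3

Key decimal bytes [32, 145, 167, 203, 243] = 20 91 a7 cb f3 is exactly B = 5 bytes: K' = 20 91 a7 cb f3.
K' ⊕ ipad = 16 a7 91 fd c5; K' ⊕ opad = 7c cd fb 97 af.
m1: inner = H(16 a7 91 fd c5 77) = 6c 1b; tag = H(7c cd fb 97 af 6c 1b) = 41d0
m2: inner = H(16 a7 91 fd c5 8a) = 6c 2e; tag = H(7c cd fb 97 af 6c 2e) = 54d0
m3: inner = H(16 a7 91 fd c5 d3) = 6c 77; tag = H(7c cd fb 97 af 6c 77) = 9dd0 ← matches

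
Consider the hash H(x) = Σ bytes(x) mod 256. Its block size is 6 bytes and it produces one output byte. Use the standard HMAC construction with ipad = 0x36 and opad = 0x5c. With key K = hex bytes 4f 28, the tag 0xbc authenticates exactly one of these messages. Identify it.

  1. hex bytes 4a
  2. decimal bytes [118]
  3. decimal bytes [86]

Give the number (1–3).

3

Key hex bytes 4f 28 is 2 bytes ≤ B = 6; zero-pad to 6 bytes: K' = 4f 28 00 00 00 00.
K' ⊕ ipad = 79 1e 36 36 36 36; K' ⊕ opad = 13 74 5c 5c 5c 5c.
m1: inner = H(79 1e 36 36 36 36 4a) = b9; tag = H(13 74 5c 5c 5c 5c b9) = b0
m2: inner = H(79 1e 36 36 36 36 76) = e5; tag = H(13 74 5c 5c 5c 5c e5) = dc
m3: inner = H(79 1e 36 36 36 36 56) = c5; tag = H(13 74 5c 5c 5c 5c c5) = bc ← matches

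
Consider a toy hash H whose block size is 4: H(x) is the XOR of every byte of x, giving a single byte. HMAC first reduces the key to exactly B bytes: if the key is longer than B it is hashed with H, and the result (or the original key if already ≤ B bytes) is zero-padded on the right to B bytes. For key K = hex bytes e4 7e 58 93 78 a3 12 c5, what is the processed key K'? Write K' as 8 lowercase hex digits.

5d000000

|K| = 8 > B = 4, so first hash the key.
H(K): XOR e4⊕7e⊕58⊕93⊕78⊕a3⊕12⊕c5 = 5d.
Zero-pad H(K) = 5d to 4 bytes: K' = 5d 00 00 00.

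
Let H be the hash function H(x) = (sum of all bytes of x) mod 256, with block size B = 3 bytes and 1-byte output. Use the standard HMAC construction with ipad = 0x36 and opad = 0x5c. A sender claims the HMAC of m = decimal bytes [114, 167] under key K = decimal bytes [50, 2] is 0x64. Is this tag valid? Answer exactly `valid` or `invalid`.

invalid

Key decimal bytes [50, 2] = 32 02 is 2 bytes ≤ B = 3; zero-pad to 3 bytes: K' = 32 02 00.
K' ⊕ ipad = 04 34 36; K' ⊕ opad = 6e 5e 5c.
Inner hash: sum = 4+52+54+114+167 = 391; mod 256 = 135 → 87.
Outer hash (recomputed tag): sum = 110+94+92+135 = 431; mod 256 = 175 → af.
Recomputed tag = af; claimed = 64 → mismatch.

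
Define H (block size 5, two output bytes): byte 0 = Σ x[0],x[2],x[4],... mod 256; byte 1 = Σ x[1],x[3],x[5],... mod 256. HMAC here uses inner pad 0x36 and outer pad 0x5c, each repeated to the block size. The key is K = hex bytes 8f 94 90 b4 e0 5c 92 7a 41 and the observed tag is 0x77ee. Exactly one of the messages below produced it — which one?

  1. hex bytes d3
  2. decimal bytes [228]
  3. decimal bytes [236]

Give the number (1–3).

Key hex bytes 8f 94 90 b4 e0 5c 92 7a 41 is 9 bytes > B = 5, so hash it first: H(key) = d2 1e, then zero-pad to 5 bytes: K' = d2 1e 00 00 00.
K' ⊕ ipad = e4 28 36 36 36; K' ⊕ opad = 8e 42 5c 5c 5c.
m1: inner = H(e4 28 36 36 36 d3) = 50 31; tag = H(8e 42 5c 5c 5c 50 31) = 77ee ← matches
m2: inner = H(e4 28 36 36 36 e4) = 50 42; tag = H(8e 42 5c 5c 5c 50 42) = 88ee
m3: inner = H(e4 28 36 36 36 ec) = 50 4a; tag = H(8e 42 5c 5c 5c 50 4a) = 90ee

1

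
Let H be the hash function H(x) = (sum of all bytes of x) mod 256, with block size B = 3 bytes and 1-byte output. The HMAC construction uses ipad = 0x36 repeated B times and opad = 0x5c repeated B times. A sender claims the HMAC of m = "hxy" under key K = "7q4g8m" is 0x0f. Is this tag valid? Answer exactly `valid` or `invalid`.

Key "7q4g8m" = 37 71 34 67 38 6d is 6 bytes > B = 3, so hash it first: H(key) = e8, then zero-pad to 3 bytes: K' = e8 00 00.
K' ⊕ ipad = de 36 36; K' ⊕ opad = b4 5c 5c.
Inner hash: sum = 222+54+54+104+120+121 = 675; mod 256 = 163 → a3.
Outer hash (recomputed tag): sum = 180+92+92+163 = 527; mod 256 = 15 → 0f.
Recomputed tag = 0f; claimed = 0f → match.

valid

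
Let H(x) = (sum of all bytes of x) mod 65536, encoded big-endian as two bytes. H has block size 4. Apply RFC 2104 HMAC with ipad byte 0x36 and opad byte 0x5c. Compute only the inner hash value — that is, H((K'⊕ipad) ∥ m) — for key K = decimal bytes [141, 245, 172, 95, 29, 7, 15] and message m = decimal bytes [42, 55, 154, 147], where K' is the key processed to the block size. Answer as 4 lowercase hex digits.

Key decimal bytes [141, 245, 172, 95, 29, 7, 15] = 8d f5 ac 5f 1d 07 0f is 7 bytes > B = 4, so hash it first: H(key) = 02 c0, then zero-pad to 4 bytes: K' = 02 c0 00 00.
K' ⊕ ipad = 34 f6 36 36.
Inner input = 34 f6 36 36 ∥ 2a 37 9a 93.
Inner hash: sum = 52+246+54+54+42+55+154+147 = 804 → 03 24.

0324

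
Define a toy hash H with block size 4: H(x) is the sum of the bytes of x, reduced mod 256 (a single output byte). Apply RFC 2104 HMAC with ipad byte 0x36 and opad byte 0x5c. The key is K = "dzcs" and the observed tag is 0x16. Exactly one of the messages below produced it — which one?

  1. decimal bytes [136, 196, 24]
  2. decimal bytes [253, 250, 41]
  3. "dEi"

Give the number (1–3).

Key "dzcs" = 64 7a 63 73 is exactly B = 4 bytes: K' = 64 7a 63 73.
K' ⊕ ipad = 52 4c 55 45; K' ⊕ opad = 38 26 3f 2f.
m1: inner = H(52 4c 55 45 88 c4 18) = 9c; tag = H(38 26 3f 2f 9c) = 68
m2: inner = H(52 4c 55 45 fd fa 29) = 58; tag = H(38 26 3f 2f 58) = 24
m3: inner = H(52 4c 55 45 64 45 69) = 4a; tag = H(38 26 3f 2f 4a) = 16 ← matches

3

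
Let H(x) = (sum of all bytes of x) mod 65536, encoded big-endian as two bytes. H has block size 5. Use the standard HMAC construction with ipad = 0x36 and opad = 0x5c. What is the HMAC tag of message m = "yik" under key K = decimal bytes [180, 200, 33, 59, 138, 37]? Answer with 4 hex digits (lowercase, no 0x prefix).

0323

Key decimal bytes [180, 200, 33, 59, 138, 37] = b4 c8 21 3b 8a 25 is 6 bytes > B = 5, so hash it first: H(key) = 02 87, then zero-pad to 5 bytes: K' = 02 87 00 00 00.
K' ⊕ ipad = 34 b1 36 36 36.  K' ⊕ opad = 5e db 5c 5c 5c.
Inner input = (K'⊕ipad) ∥ m = 34 b1 36 36 36 ∥ 79 69 6b.
Inner hash: sum = 52+177+54+54+54+121+105+107 = 724 → 02 d4.
Outer input = (K'⊕opad) ∥ inner = 5e db 5c 5c 5c ∥ 02 d4.
Outer hash (tag): sum = 94+219+92+92+92+2+212 = 803 → 03 23.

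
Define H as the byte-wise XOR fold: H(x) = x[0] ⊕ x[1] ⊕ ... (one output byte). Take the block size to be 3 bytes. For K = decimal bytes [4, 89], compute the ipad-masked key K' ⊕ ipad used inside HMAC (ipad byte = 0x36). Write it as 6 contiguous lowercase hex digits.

Key decimal bytes [4, 89] = 04 59 is 2 bytes ≤ B = 3; zero-pad to 3 bytes: K' = 04 59 00.
XOR each byte with 0x36: 04⊕36=32, 59⊕36=6f, 00⊕36=36.

326f36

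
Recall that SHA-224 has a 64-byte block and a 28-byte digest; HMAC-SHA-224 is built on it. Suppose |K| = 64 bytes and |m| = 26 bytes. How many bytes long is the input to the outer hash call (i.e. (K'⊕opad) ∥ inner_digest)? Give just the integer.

92

Key is 64 ≤ 64 bytes, zero-padded: |K'| = 64.
Outer input = (K'⊕opad) ∥ H(inner) → 64 + 28 = 92 bytes.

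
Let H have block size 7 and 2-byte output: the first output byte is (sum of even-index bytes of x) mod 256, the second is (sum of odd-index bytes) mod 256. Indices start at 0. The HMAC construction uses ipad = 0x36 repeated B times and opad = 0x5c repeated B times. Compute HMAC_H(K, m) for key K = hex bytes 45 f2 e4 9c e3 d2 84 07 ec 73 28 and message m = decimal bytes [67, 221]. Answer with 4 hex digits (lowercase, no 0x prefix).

Key hex bytes 45 f2 e4 9c e3 d2 84 07 ec 73 28 is 11 bytes > B = 7, so hash it first: H(key) = a4 da, then zero-pad to 7 bytes: K' = a4 da 00 00 00 00 00.
K' ⊕ ipad = 92 ec 36 36 36 36 36.  K' ⊕ opad = f8 86 5c 5c 5c 5c 5c.
Inner input = (K'⊕ipad) ∥ m = 92 ec 36 36 36 36 36 ∥ 43 dd.
Inner hash: even-index sum = 529 mod 256 = 17; odd-index sum = 411 mod 256 = 155 → 11 9b.
Outer input = (K'⊕opad) ∥ inner = f8 86 5c 5c 5c 5c 5c ∥ 11 9b.
Outer hash (tag): even-index sum = 679 mod 256 = 167; odd-index sum = 335 mod 256 = 79 → a7 4f.

a74f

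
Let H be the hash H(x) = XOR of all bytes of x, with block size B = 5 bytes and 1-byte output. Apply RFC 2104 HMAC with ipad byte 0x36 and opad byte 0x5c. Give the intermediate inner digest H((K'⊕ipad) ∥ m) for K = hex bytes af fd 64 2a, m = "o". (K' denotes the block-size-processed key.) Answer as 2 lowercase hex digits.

Key hex bytes af fd 64 2a is 4 bytes ≤ B = 5; zero-pad to 5 bytes: K' = af fd 64 2a 00.
K' ⊕ ipad = 99 cb 52 1c 36.
Inner input = 99 cb 52 1c 36 ∥ 6f.
Inner hash: XOR 99⊕cb⊕52⊕1c⊕36⊕6f = 45.

45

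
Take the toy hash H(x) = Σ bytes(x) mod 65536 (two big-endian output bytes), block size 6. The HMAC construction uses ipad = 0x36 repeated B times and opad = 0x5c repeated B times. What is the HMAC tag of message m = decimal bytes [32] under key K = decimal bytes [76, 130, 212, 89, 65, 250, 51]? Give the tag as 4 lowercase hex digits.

0291

Key decimal bytes [76, 130, 212, 89, 65, 250, 51] = 4c 82 d4 59 41 fa 33 is 7 bytes > B = 6, so hash it first: H(key) = 03 69, then zero-pad to 6 bytes: K' = 03 69 00 00 00 00.
K' ⊕ ipad = 35 5f 36 36 36 36.  K' ⊕ opad = 5f 35 5c 5c 5c 5c.
Inner input = (K'⊕ipad) ∥ m = 35 5f 36 36 36 36 ∥ 20.
Inner hash: sum = 53+95+54+54+54+54+32 = 396 → 01 8c.
Outer input = (K'⊕opad) ∥ inner = 5f 35 5c 5c 5c 5c ∥ 01 8c.
Outer hash (tag): sum = 95+53+92+92+92+92+1+140 = 657 → 02 91.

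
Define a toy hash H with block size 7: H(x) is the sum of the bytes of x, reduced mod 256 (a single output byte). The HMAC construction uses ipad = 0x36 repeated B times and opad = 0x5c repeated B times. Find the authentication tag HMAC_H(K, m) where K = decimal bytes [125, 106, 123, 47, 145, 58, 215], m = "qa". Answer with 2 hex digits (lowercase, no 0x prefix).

22

Key decimal bytes [125, 106, 123, 47, 145, 58, 215] = 7d 6a 7b 2f 91 3a d7 is exactly B = 7 bytes: K' = 7d 6a 7b 2f 91 3a d7.
K' ⊕ ipad = 4b 5c 4d 19 a7 0c e1.  K' ⊕ opad = 21 36 27 73 cd 66 8b.
Inner input = (K'⊕ipad) ∥ m = 4b 5c 4d 19 a7 0c e1 ∥ 71 61.
Inner hash: sum = 75+92+77+25+167+12+225+113+97 = 883; mod 256 = 115 → 73.
Outer input = (K'⊕opad) ∥ inner = 21 36 27 73 cd 66 8b ∥ 73.
Outer hash (tag): sum = 33+54+39+115+205+102+139+115 = 802; mod 256 = 34 → 22.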